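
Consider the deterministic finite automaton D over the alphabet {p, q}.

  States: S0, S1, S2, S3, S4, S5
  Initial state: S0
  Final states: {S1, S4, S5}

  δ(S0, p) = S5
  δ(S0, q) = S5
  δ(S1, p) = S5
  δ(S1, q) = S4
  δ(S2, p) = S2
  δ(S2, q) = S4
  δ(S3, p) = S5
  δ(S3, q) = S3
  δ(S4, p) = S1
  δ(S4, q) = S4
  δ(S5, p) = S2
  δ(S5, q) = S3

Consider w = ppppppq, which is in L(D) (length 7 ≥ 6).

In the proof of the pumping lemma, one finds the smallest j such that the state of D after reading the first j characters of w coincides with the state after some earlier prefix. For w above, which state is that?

S2

Run of D on w = p p p p p p q:
  step 0: S0  (start)
  step 1: S5  (read p: S0→S5)
  step 2: S2  (read p: S5→S2)
  step 3: S2  (read p: S2→S2)   ← first repeat (S2 seen earlier)
  step 4: S2  (read p: S2→S2)
  step 5: S2  (read p: S2→S2)
  step 6: S2  (read p: S2→S2)
  step 7: S4  (read q: S2→S4)

The earliest repeat is at step j = 3: D is in S2, which it already visited at step i = 2.
Pumping length from the standard proof: p = 6 (the number of states). The repeated state found above gives |xy| = j ≤ 6 and |y| = j − i ≥ 1.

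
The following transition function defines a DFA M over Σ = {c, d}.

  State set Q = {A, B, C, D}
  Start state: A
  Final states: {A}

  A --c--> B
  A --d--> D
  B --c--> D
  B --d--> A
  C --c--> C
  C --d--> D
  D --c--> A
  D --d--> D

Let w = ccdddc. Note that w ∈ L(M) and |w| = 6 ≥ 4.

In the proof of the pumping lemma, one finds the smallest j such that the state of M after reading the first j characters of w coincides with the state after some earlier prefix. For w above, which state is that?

D

State sequence: A -c-> B -c-> D -d-> D -d-> D -d-> D -c-> A
First repeat at step 3: D was already visited.

The earliest repeat is at step j = 3: M is in D, which it already visited at step i = 2.
Since M has 4 states, any run of length ≥ 4 visits 4+1 states, so by pigeonhole some state repeats within the first 4 steps — that repeat gives the pumpable loop.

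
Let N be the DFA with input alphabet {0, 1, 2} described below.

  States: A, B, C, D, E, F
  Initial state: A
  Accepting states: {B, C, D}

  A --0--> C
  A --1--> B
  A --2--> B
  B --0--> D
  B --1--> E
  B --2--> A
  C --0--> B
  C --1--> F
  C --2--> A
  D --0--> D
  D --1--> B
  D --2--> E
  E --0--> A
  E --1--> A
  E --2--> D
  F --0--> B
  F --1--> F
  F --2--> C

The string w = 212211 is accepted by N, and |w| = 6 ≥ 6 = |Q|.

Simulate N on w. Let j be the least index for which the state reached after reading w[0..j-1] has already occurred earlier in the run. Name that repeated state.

E

State sequence: A -2-> B -1-> E -2-> D -2-> E -1-> A -1-> B
First repeat at step 4: E was already visited.

The earliest repeat is at step j = 4: N is in E, which it already visited at step i = 2.
Since N has 6 states, any run of length ≥ 6 visits 6+1 states, so by pigeonhole some state repeats within the first 6 steps — that repeat gives the pumpable loop.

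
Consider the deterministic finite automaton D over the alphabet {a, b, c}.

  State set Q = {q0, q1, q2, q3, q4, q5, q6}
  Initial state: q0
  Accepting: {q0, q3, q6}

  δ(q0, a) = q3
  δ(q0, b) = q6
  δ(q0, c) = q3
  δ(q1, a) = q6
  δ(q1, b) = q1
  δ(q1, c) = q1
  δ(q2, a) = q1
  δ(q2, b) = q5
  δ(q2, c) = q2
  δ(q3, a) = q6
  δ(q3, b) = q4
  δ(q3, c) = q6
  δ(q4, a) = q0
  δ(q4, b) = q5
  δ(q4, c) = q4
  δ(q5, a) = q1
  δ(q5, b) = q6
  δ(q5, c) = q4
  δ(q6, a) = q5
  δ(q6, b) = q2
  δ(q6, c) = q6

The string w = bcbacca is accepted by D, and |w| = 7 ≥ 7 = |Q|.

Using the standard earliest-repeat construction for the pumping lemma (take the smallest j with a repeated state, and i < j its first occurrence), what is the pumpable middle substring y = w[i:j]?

c

State sequence: q0 -b-> q6 -c-> q6 -b-> q2 -a-> q1 -c-> q1 -c-> q1 -a-> q6
First repeat at step 2: q6 was already visited.

So i = 1, j = 2, giving x = w[0:1] = b, y = w[1:2] = c, z = w[2:7] = bacca.
Check: |xy| = 2 ≤ 7 and |y| = 1 ≥ 1. Reading y takes D from q6 back to q6, so every xyⁱz is accepted.
The DFA has 7 states, so the proof of the pumping lemma guarantees a repeated state among the first 7+1 visited; the segment between the two visits is the pumpable y.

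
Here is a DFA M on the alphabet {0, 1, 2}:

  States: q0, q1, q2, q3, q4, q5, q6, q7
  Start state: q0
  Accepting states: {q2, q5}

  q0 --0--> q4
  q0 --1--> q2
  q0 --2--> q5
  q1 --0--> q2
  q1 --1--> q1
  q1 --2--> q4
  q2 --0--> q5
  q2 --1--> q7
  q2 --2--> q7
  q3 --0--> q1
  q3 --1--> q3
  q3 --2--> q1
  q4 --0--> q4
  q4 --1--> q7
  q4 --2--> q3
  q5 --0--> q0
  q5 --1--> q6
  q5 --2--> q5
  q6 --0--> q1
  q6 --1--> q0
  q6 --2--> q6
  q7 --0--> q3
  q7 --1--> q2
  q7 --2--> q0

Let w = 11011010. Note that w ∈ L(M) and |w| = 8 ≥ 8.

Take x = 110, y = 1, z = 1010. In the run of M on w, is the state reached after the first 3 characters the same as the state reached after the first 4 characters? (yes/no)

State sequence: q0 -1-> q2 -1-> q7 -0-> q3 -1-> q3

After x (step 3): q3. After xy (step 4): q3.
They match, so y = 1 drives M around a cycle from q3 back to itself; pumping y any number of times keeps M in q3 before reading z, and xyⁱz ∈ L(M) for every i ≥ 0.

yes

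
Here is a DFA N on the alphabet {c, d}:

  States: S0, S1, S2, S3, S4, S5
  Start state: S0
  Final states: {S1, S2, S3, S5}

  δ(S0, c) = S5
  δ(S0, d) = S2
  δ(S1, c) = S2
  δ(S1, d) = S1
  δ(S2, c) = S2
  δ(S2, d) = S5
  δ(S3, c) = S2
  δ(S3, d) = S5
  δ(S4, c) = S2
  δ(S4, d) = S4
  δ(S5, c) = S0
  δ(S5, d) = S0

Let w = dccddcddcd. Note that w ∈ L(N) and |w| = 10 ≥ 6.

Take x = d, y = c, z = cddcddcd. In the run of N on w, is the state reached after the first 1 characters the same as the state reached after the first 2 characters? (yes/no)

State sequence: S0 -d-> S2 -c-> S2

After x (step 1): S2. After xy (step 2): S2.
They match, so y = c drives N around a cycle from S2 back to itself; pumping y any number of times keeps N in S2 before reading z, and xyⁱz ∈ L(N) for every i ≥ 0.

yes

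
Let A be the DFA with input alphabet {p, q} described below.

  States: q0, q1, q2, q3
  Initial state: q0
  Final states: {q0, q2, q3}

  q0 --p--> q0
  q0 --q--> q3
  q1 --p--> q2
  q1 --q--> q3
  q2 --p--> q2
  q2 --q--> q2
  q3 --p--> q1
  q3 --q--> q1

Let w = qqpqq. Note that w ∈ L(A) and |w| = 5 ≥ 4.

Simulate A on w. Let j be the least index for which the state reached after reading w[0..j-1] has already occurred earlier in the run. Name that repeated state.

q2

Run of A on w = q q p q q:
  step 0: q0  (start)
  step 1: q3  (read q: q0→q3)
  step 2: q1  (read q: q3→q1)
  step 3: q2  (read p: q1→q2)
  step 4: q2  (read q: q2→q2)   ← first repeat (q2 seen earlier)
  step 5: q2  (read q: q2→q2)

The earliest repeat is at step j = 4: A is in q2, which it already visited at step i = 3.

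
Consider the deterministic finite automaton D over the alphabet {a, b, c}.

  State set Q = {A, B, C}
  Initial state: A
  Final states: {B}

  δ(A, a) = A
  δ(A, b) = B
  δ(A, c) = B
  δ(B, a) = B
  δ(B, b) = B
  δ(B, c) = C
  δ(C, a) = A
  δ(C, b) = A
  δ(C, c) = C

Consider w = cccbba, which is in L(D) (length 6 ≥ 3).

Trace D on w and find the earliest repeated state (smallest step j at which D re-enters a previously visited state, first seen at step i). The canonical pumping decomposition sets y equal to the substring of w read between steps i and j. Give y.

c

Run of D on w = c c c b b a:
  step 0: A  (start)
  step 1: B  (read c: A→B)
  step 2: C  (read c: B→C)
  step 3: C  (read c: C→C)   ← first repeat (C seen earlier)
  step 4: A  (read b: C→A)
  step 5: B  (read b: A→B)
  step 6: B  (read a: B→B)

So i = 2, j = 3, giving x = w[0:2] = cc, y = w[2:3] = c, z = w[3:6] = bba.
Check: |xy| = 3 ≤ 3 and |y| = 1 ≥ 1. Reading y takes D from C back to C, so every xyⁱz is accepted.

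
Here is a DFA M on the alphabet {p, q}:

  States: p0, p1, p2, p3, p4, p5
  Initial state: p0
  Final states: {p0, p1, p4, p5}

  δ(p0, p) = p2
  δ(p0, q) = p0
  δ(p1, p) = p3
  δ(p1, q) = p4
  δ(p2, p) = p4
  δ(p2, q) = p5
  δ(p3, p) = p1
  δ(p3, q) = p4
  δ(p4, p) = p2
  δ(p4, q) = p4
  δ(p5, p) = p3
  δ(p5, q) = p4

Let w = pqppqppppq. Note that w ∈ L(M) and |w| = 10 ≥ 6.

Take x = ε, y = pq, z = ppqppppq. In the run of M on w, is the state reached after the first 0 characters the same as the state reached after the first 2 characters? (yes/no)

no

State sequence: p0 -p-> p2 -q-> p5

After x (step 0): p0. After xy (step 2): p5.
They differ (p0 ≠ p5), so y is not a cycle from the state after x; this split is not the one the pumping-lemma construction produces, and pumping y need not keep the string in L(M).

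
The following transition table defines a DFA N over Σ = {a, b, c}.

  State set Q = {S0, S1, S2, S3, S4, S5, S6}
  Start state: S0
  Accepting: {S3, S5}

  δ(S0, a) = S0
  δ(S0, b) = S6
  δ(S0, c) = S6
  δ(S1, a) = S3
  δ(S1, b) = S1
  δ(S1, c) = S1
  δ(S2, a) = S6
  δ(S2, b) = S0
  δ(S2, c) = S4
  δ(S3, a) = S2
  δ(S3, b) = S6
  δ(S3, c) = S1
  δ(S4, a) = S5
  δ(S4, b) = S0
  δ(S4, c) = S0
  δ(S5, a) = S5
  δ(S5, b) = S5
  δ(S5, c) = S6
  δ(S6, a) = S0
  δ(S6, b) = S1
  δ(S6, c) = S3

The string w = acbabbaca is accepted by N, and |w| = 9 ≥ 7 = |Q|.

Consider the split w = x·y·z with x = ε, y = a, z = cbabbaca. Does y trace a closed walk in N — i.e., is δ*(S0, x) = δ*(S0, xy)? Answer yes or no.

yes

Run of N on the first 1 characters of w = a:
  step 0: S0  (start)
  step 1: S0  (read a: S0→S0)

After x (step 0): S0. After xy (step 1): S0.
They match, so y = a drives N around a cycle from S0 back to itself; pumping y any number of times keeps N in S0 before reading z, and xyⁱz ∈ L(N) for every i ≥ 0.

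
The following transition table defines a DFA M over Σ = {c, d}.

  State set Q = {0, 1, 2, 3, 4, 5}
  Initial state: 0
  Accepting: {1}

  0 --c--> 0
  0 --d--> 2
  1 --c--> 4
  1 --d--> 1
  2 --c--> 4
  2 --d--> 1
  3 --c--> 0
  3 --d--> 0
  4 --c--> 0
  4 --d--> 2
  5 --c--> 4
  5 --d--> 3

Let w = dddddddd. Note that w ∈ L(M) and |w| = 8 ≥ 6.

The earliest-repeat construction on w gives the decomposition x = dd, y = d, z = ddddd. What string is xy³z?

xy^3z = dd·d·d·d·ddddd = dddddddddd.
Reading y = d takes M from 1 back to 1, so after x·y·y·y the machine is still in 1, and z then leads to the accepting state 1. Hence dddddddddd ∈ L(M).

dddddddddd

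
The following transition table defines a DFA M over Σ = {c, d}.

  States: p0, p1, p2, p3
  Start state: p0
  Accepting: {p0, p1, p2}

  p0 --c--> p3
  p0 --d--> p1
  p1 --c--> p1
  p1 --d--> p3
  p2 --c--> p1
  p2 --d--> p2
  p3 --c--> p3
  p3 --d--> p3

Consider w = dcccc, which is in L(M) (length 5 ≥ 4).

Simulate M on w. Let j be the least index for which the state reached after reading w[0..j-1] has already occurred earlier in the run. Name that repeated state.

p1

Run of M on w = d c c c c:
  step 0: p0  (start)
  step 1: p1  (read d: p0→p1)
  step 2: p1  (read c: p1→p1)   ← first repeat (p1 seen earlier)
  step 3: p1  (read c: p1→p1)
  step 4: p1  (read c: p1→p1)
  step 5: p1  (read c: p1→p1)

The earliest repeat is at step j = 2: M is in p1, which it already visited at step i = 1.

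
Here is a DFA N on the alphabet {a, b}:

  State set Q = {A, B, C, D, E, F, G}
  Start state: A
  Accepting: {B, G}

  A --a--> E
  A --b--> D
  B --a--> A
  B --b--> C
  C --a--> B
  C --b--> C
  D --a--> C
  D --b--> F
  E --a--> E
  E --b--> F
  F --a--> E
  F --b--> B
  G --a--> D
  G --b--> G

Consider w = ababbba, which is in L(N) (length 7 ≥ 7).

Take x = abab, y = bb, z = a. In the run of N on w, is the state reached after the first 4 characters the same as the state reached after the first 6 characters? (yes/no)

no

Run of N on the first 6 characters of w = a b a b b b:
  step 0: A  (start)
  step 1: E  (read a: A→E)
  step 2: F  (read b: E→F)
  step 3: E  (read a: F→E)
  step 4: F  (read b: E→F)
  step 5: B  (read b: F→B)
  step 6: C  (read b: B→C)

After x (step 4): F. After xy (step 6): C.
They differ (F ≠ C), so y is not a cycle from the state after x; this split is not the one the pumping-lemma construction produces, and pumping y need not keep the string in L(N).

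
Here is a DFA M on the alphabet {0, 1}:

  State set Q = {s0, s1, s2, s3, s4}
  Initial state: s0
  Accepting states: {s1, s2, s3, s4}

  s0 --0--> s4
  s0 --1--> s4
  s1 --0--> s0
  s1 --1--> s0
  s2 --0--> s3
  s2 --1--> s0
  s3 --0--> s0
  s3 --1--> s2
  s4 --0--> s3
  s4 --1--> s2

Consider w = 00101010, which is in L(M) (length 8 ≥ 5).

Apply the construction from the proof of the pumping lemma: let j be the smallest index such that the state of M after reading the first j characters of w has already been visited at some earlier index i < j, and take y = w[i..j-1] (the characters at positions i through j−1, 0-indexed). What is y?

10

Run of M on w = 0 0 1 0 1 0 1 0:
  step 0: s0  (start)
  step 1: s4  (read 0: s0→s4)
  step 2: s3  (read 0: s4→s3)
  step 3: s2  (read 1: s3→s2)
  step 4: s3  (read 0: s2→s3)   ← first repeat (s3 seen earlier)
  step 5: s2  (read 1: s3→s2)
  step 6: s3  (read 0: s2→s3)
  step 7: s2  (read 1: s3→s2)
  step 8: s3  (read 0: s2→s3)

So i = 2, j = 4, giving x = w[0:2] = 00, y = w[2:4] = 10, z = w[4:8] = 1010.
Check: |xy| = 4 ≤ 5 and |y| = 2 ≥ 1. Reading y takes M from s3 back to s3, so every xyⁱz is accepted.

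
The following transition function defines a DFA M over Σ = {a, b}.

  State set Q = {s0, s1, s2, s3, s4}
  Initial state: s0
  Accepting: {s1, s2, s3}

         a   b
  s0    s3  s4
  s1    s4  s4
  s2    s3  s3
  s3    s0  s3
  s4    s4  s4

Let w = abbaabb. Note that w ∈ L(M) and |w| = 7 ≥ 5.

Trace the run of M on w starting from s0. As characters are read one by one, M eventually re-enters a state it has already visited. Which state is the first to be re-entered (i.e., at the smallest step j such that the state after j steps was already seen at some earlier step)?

s3

State sequence: s0 -a-> s3 -b-> s3 -b-> s3 -a-> s0 -a-> s3 -b-> s3 -b-> s3
First repeat at step 2: s3 was already visited.

The earliest repeat is at step j = 2: M is in s3, which it already visited at step i = 1.
With |Q| = 5, pigeonhole forces a state repeat no later than step 5; the substring read between the first and second visits to that state can be pumped.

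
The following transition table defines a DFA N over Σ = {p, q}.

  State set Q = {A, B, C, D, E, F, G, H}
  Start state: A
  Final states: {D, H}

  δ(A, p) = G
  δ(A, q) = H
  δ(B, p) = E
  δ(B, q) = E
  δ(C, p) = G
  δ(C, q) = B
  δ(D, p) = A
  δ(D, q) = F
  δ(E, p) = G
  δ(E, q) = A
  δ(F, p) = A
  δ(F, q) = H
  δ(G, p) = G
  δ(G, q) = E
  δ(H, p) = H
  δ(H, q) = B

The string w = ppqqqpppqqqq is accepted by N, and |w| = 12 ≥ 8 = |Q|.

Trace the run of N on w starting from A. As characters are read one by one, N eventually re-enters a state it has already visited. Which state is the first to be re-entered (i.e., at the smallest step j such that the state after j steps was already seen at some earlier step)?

State sequence: A -p-> G -p-> G -q-> E -q-> A -q-> H -p-> H -p-> H -p-> H -q-> B -q-> E -q-> A -q-> H
First repeat at step 2: G was already visited.

The earliest repeat is at step j = 2: N is in G, which it already visited at step i = 1.
With |Q| = 8, pigeonhole forces a state repeat no later than step 8; the substring read between the first and second visits to that state can be pumped.

G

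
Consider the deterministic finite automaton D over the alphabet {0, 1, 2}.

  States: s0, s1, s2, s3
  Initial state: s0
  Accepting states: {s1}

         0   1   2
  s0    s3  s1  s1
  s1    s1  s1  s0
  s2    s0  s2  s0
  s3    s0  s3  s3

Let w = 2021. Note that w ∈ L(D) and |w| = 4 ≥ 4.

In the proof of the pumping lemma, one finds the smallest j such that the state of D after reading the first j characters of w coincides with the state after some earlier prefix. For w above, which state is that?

State sequence: s0 -2-> s1 -0-> s1 -2-> s0 -1-> s1
First repeat at step 2: s1 was already visited.

The earliest repeat is at step j = 2: D is in s1, which it already visited at step i = 1.
Since D has 4 states, any run of length ≥ 4 visits 4+1 states, so by pigeonhole some state repeats within the first 4 steps — that repeat gives the pumpable loop.

s1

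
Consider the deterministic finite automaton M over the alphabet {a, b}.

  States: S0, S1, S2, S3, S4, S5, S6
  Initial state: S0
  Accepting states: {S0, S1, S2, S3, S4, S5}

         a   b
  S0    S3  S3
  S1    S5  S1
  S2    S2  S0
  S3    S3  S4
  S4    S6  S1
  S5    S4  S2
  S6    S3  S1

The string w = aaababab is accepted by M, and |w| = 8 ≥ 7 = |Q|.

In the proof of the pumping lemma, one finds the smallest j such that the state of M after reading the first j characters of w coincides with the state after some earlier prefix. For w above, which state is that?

State sequence: S0 -a-> S3 -a-> S3 -a-> S3 -b-> S4 -a-> S6 -b-> S1 -a-> S5 -b-> S2
First repeat at step 2: S3 was already visited.

The earliest repeat is at step j = 2: M is in S3, which it already visited at step i = 1.
Pumping length from the standard proof: p = 7 (the number of states). The repeated state found above gives |xy| = j ≤ 7 and |y| = j − i ≥ 1.

S3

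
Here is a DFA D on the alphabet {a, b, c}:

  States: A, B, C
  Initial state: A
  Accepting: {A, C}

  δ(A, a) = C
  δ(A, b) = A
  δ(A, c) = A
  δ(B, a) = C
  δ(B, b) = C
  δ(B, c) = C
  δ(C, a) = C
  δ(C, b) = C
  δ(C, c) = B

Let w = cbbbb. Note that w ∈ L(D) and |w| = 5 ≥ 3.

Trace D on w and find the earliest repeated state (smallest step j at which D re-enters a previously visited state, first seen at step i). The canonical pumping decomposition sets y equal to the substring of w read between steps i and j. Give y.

c

Run of D on w = c b b b b:
  step 0: A  (start)
  step 1: A  (read c: A→A)   ← first repeat (A seen earlier)
  step 2: A  (read b: A→A)
  step 3: A  (read b: A→A)
  step 4: A  (read b: A→A)
  step 5: A  (read b: A→A)

So i = 0, j = 1, giving x = w[0:0] = ε, y = w[0:1] = c, z = w[1:5] = bbbb.
Check: |xy| = 1 ≤ 3 and |y| = 1 ≥ 1. Reading y takes D from A back to A, so every xyⁱz is accepted.
Since D has 3 states, any run of length ≥ 3 visits 3+1 states, so by pigeonhole some state repeats within the first 3 steps — that repeat gives the pumpable loop.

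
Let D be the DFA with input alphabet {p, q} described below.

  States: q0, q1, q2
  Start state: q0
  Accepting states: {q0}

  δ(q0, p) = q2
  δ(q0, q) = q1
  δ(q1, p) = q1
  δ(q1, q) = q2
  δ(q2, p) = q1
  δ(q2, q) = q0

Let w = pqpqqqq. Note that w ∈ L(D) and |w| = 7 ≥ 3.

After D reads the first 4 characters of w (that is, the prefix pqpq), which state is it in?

State sequence: q0 -p-> q2 -q-> q0 -p-> q2 -q-> q0

After reading 4 characters, D is in state q0.

q0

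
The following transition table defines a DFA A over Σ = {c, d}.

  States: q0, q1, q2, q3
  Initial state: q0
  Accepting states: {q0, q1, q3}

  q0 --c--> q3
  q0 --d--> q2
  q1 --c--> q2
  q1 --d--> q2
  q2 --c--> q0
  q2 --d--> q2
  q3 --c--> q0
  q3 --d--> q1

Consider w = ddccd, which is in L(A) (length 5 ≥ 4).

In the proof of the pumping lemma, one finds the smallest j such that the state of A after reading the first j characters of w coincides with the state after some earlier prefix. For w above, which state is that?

State sequence: q0 -d-> q2 -d-> q2 -c-> q0 -c-> q3 -d-> q1
First repeat at step 2: q2 was already visited.

The earliest repeat is at step j = 2: A is in q2, which it already visited at step i = 1.
The DFA has 4 states, so the proof of the pumping lemma guarantees a repeated state among the first 4+1 visited; the segment between the two visits is the pumpable y.

q2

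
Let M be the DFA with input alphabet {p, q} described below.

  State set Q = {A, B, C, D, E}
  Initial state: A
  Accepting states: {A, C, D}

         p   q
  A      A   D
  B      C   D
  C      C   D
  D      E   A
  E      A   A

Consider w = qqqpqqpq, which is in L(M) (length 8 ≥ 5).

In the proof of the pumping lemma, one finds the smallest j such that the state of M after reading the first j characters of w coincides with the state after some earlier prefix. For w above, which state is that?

State sequence: A -q-> D -q-> A -q-> D -p-> E -q-> A -q-> D -p-> E -q-> A
First repeat at step 2: A was already visited.

The earliest repeat is at step j = 2: M is in A, which it already visited at step i = 0.
The DFA has 5 states, so the proof of the pumping lemma guarantees a repeated state among the first 5+1 visited; the segment between the two visits is the pumpable y.

A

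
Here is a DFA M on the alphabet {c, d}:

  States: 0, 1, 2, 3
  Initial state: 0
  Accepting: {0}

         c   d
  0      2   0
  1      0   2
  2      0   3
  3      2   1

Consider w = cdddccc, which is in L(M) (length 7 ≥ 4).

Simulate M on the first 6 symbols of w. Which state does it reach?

State sequence: 0 -c-> 2 -d-> 3 -d-> 1 -d-> 2 -c-> 0 -c-> 2

After reading 6 characters, M is in state 2.
(This kind of state-tracing is the core of the pumping-lemma construction: with 4 states, pigeonhole forces a repeat within the first 4 steps.)

2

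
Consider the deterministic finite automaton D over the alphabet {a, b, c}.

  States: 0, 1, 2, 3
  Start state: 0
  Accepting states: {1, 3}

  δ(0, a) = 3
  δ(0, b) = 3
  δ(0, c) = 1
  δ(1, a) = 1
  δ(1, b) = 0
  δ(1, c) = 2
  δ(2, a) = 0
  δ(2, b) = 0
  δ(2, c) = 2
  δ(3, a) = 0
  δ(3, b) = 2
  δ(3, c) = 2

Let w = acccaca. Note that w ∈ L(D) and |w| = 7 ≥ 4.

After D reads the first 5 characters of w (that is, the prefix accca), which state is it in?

State sequence: 0 -a-> 3 -c-> 2 -c-> 2 -c-> 2 -a-> 0

After reading 5 characters, D is in state 0.
(This kind of state-tracing is the core of the pumping-lemma construction: with 4 states, pigeonhole forces a repeat within the first 4 steps.)

0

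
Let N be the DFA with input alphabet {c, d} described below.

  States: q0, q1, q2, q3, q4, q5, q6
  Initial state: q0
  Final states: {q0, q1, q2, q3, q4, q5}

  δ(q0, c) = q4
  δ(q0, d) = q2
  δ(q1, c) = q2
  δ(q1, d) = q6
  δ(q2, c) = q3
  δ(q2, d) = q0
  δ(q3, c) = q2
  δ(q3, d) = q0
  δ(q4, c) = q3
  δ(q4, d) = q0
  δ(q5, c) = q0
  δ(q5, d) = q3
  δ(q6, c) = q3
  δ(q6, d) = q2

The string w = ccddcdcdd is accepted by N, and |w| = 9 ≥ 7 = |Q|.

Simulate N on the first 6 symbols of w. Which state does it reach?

State sequence: q0 -c-> q4 -c-> q3 -d-> q0 -d-> q2 -c-> q3 -d-> q0

After reading 6 characters, N is in state q0.
(This kind of state-tracing is the core of the pumping-lemma construction: with 7 states, pigeonhole forces a repeat within the first 7 steps.)

q0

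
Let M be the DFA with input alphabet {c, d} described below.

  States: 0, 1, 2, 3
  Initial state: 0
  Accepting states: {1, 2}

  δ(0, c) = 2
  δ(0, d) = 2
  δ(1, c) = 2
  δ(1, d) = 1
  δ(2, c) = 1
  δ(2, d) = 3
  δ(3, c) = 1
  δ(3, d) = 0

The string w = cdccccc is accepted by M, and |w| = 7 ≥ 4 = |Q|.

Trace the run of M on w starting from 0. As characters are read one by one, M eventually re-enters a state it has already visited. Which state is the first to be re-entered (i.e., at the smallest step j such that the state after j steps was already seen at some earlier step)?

2

Run of M on w = c d c c c c c:
  step 0: 0  (start)
  step 1: 2  (read c: 0→2)
  step 2: 3  (read d: 2→3)
  step 3: 1  (read c: 3→1)
  step 4: 2  (read c: 1→2)   ← first repeat (2 seen earlier)
  step 5: 1  (read c: 2→1)
  step 6: 2  (read c: 1→2)
  step 7: 1  (read c: 2→1)

The earliest repeat is at step j = 4: M is in 2, which it already visited at step i = 1.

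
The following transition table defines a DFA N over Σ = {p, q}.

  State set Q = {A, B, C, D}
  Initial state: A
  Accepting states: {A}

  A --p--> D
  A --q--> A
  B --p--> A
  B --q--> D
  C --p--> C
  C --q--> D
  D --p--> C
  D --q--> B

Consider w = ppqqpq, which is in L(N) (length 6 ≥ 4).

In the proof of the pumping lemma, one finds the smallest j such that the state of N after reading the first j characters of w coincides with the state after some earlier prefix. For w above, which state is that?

D

State sequence: A -p-> D -p-> C -q-> D -q-> B -p-> A -q-> A
First repeat at step 3: D was already visited.

The earliest repeat is at step j = 3: N is in D, which it already visited at step i = 1.
Pumping length from the standard proof: p = 4 (the number of states). The repeated state found above gives |xy| = j ≤ 4 and |y| = j − i ≥ 1.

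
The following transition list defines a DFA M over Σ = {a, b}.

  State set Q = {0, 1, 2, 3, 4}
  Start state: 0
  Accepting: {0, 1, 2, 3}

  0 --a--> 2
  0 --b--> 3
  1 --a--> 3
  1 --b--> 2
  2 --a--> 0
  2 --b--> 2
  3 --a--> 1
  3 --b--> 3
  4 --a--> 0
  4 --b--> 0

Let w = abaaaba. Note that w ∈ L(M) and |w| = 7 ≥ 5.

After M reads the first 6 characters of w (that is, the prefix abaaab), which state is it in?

3

Run of M on the first 6 characters of w = a b a a a b:
  step 0: 0  (start)
  step 1: 2  (read a: 0→2)
  step 2: 2  (read b: 2→2)
  step 3: 0  (read a: 2→0)
  step 4: 2  (read a: 0→2)
  step 5: 0  (read a: 2→0)
  step 6: 3  (read b: 0→3)

After reading 6 characters, M is in state 3.
(This kind of state-tracing is the core of the pumping-lemma construction: with 5 states, pigeonhole forces a repeat within the first 5 steps.)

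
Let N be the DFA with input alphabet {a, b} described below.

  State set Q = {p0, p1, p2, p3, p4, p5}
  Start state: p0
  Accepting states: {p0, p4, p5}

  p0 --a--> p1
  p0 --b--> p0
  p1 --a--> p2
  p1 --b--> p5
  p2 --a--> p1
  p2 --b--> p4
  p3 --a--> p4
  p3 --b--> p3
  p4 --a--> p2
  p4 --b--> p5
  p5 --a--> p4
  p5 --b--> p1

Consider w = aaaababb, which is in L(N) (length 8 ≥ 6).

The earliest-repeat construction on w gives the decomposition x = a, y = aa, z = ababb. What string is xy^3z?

xy^3z = a·aa·aa·aa·ababb = aaaaaaaababb.
Reading y = aa takes N from p1 back to p1, so after x·y·y·y the machine is still in p1, and z then leads to the accepting state p5. Hence aaaaaaaababb ∈ L(N).

aaaaaaaababb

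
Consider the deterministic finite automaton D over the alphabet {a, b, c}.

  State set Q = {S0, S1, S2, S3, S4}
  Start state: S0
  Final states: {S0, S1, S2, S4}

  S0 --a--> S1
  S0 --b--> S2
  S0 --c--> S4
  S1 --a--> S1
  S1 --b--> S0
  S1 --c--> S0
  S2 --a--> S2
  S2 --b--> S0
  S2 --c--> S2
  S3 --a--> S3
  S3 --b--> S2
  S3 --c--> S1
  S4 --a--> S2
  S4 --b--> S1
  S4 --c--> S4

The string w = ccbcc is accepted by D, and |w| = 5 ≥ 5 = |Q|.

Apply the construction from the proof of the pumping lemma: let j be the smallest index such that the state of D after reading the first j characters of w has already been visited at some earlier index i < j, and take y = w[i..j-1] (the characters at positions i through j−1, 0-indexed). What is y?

State sequence: S0 -c-> S4 -c-> S4 -b-> S1 -c-> S0 -c-> S4
First repeat at step 2: S4 was already visited.

So i = 1, j = 2, giving x = w[0:1] = c, y = w[1:2] = c, z = w[2:5] = bcc.
Check: |xy| = 2 ≤ 5 and |y| = 1 ≥ 1. Reading y takes D from S4 back to S4, so every xyⁱz is accepted.
The DFA has 5 states, so the proof of the pumping lemma guarantees a repeated state among the first 5+1 visited; the segment between the two visits is the pumpable y.

c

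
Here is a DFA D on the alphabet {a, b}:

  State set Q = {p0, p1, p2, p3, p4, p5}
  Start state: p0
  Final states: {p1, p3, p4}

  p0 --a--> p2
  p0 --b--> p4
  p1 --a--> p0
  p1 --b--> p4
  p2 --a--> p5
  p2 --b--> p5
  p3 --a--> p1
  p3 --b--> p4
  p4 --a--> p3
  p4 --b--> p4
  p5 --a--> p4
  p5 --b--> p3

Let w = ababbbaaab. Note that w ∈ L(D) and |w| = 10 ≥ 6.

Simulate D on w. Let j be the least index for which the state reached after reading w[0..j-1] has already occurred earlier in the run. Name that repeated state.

State sequence: p0 -a-> p2 -b-> p5 -a-> p4 -b-> p4 -b-> p4 -b-> p4 -a-> p3 -a-> p1 -a-> p0 -b-> p4
First repeat at step 4: p4 was already visited.

The earliest repeat is at step j = 4: D is in p4, which it already visited at step i = 3.
Since D has 6 states, any run of length ≥ 6 visits 6+1 states, so by pigeonhole some state repeats within the first 6 steps — that repeat gives the pumpable loop.

p4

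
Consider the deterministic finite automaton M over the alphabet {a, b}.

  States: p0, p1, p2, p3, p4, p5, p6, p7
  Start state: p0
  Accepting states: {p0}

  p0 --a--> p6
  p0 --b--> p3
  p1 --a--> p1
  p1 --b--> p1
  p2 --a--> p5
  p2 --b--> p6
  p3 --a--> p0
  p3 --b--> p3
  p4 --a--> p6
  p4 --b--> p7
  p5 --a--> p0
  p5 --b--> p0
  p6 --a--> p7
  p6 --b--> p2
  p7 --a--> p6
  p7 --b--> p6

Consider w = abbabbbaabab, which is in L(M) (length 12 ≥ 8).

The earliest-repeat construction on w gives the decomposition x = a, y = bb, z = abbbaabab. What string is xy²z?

abbbbabbbaabab

xy^2z = a·bb·bb·abbbaabab = abbbbabbbaabab.
Reading y = bb takes M from p6 back to p6, so after x·y·y the machine is still in p6, and z then leads to the accepting state p0. Hence abbbbabbbaabab ∈ L(M).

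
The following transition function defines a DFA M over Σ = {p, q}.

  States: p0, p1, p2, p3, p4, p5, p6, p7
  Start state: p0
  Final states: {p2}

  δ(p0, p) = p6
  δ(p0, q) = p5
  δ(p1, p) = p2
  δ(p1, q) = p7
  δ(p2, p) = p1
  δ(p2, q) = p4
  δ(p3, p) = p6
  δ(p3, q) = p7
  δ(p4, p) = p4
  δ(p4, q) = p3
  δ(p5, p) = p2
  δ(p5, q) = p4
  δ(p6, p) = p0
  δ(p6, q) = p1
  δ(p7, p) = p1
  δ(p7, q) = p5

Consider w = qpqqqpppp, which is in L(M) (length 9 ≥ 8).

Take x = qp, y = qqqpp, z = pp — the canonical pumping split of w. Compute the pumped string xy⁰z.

qppp

xy⁰z = xz = qp·pp = qppp.
Reading y = qqqpp takes M from p2 back to p2, so after x the machine is still in p2, and z then leads to the accepting state p2. Hence qppp ∈ L(M).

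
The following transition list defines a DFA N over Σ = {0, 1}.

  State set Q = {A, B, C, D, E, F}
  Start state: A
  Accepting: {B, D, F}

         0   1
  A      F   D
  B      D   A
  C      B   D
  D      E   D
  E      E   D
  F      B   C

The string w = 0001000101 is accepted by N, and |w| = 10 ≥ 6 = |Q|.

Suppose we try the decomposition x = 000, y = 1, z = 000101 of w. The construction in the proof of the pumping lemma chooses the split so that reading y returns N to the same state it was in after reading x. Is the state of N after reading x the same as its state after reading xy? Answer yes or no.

Run of N on the first 4 characters of w = 0 0 0 1:
  step 0: A  (start)
  step 1: F  (read 0: A→F)
  step 2: B  (read 0: F→B)
  step 3: D  (read 0: B→D)
  step 4: D  (read 1: D→D)

After x (step 3): D. After xy (step 4): D.
They match, so y = 1 drives N around a cycle from D back to itself; pumping y any number of times keeps N in D before reading z, and xyⁱz ∈ L(N) for every i ≥ 0.

yes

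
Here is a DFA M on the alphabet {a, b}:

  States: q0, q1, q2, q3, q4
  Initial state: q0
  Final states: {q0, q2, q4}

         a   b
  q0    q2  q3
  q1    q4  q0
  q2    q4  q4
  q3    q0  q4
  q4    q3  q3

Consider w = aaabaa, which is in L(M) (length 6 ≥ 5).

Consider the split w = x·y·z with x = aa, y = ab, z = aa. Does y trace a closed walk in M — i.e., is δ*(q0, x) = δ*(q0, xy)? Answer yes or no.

Run of M on the first 4 characters of w = a a a b:
  step 0: q0  (start)
  step 1: q2  (read a: q0→q2)
  step 2: q4  (read a: q2→q4)
  step 3: q3  (read a: q4→q3)
  step 4: q4  (read b: q3→q4)

After x (step 2): q4. After xy (step 4): q4.
They match, so y = ab drives M around a cycle from q4 back to itself; pumping y any number of times keeps M in q4 before reading z, and xyⁱz ∈ L(M) for every i ≥ 0.

yes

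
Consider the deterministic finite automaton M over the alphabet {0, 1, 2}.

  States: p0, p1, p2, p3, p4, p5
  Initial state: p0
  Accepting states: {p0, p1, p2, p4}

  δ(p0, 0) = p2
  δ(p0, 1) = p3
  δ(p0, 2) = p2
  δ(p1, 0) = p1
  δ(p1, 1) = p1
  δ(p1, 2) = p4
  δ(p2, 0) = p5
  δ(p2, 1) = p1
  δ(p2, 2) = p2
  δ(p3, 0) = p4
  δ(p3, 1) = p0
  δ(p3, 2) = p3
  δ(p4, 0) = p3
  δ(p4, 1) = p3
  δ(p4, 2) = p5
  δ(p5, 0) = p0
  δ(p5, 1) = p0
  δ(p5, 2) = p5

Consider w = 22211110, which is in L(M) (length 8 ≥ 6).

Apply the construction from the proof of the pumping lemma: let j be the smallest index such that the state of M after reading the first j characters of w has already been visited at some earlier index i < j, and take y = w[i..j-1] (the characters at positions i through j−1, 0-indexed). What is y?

Run of M on w = 2 2 2 1 1 1 1 0:
  step 0: p0  (start)
  step 1: p2  (read 2: p0→p2)
  step 2: p2  (read 2: p2→p2)   ← first repeat (p2 seen earlier)
  step 3: p2  (read 2: p2→p2)
  step 4: p1  (read 1: p2→p1)
  step 5: p1  (read 1: p1→p1)
  step 6: p1  (read 1: p1→p1)
  step 7: p1  (read 1: p1→p1)
  step 8: p1  (read 0: p1→p1)

So i = 1, j = 2, giving x = w[0:1] = 2, y = w[1:2] = 2, z = w[2:8] = 211110.
Check: |xy| = 2 ≤ 6 and |y| = 1 ≥ 1. Reading y takes M from p2 back to p2, so every xyⁱz is accepted.

2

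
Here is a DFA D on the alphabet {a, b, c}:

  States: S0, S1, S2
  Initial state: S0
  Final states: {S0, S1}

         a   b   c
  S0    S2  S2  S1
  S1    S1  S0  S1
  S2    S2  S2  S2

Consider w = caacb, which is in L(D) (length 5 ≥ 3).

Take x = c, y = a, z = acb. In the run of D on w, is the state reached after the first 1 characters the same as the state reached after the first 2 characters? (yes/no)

State sequence: S0 -c-> S1 -a-> S1

After x (step 1): S1. After xy (step 2): S1.
They match, so y = a drives D around a cycle from S1 back to itself; pumping y any number of times keeps D in S1 before reading z, and xyⁱz ∈ L(D) for every i ≥ 0.

yes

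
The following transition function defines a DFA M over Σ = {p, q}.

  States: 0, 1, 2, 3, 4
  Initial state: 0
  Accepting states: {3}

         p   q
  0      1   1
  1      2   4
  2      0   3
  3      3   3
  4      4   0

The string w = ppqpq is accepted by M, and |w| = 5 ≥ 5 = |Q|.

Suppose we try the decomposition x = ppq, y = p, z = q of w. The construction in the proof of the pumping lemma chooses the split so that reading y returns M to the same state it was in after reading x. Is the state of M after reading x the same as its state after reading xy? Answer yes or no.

State sequence: 0 -p-> 1 -p-> 2 -q-> 3 -p-> 3

After x (step 3): 3. After xy (step 4): 3.
They match, so y = p drives M around a cycle from 3 back to itself; pumping y any number of times keeps M in 3 before reading z, and xyⁱz ∈ L(M) for every i ≥ 0.

yes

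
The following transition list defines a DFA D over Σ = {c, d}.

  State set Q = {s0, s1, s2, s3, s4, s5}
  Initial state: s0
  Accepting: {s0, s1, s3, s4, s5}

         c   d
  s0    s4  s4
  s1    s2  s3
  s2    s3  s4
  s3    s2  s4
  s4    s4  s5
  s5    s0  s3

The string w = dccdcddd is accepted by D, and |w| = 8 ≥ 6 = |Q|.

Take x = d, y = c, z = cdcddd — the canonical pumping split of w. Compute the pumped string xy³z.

dccccdcddd

xy^3z = d·c·c·c·cdcddd = dccccdcddd.
Reading y = c takes D from s4 back to s4, so after x·y·y·y the machine is still in s4, and z then leads to the accepting state s3. Hence dccccdcddd ∈ L(D).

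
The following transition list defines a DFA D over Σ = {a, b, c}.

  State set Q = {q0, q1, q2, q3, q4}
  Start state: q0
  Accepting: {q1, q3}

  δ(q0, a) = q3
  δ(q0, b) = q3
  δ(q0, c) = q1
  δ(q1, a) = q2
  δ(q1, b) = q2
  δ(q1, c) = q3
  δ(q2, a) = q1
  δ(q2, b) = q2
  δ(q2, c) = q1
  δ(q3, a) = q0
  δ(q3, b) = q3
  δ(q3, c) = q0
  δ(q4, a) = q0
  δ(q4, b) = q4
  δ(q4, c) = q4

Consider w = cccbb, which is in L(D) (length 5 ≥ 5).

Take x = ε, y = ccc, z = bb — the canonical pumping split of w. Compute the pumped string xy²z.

xy^2z = ε·ccc·ccc·bb = ccccccbb.
Reading y = ccc takes D from q0 back to q0, so after x·y·y the machine is still in q0, and z then leads to the accepting state q3. Hence ccccccbb ∈ L(D).

ccccccbb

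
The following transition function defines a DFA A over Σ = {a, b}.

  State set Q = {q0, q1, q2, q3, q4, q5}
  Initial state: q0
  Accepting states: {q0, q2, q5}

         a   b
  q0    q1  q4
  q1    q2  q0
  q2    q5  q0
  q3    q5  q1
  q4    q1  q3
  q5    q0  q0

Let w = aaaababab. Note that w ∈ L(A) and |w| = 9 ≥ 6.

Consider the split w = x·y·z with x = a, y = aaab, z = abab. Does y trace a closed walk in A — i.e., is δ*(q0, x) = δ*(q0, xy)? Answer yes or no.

Run of A on the first 5 characters of w = a a a a b:
  step 0: q0  (start)
  step 1: q1  (read a: q0→q1)
  step 2: q2  (read a: q1→q2)
  step 3: q5  (read a: q2→q5)
  step 4: q0  (read a: q5→q0)
  step 5: q4  (read b: q0→q4)

After x (step 1): q1. After xy (step 5): q4.
They differ (q1 ≠ q4), so y is not a cycle from the state after x; this split is not the one the pumping-lemma construction produces, and pumping y need not keep the string in L(A).

no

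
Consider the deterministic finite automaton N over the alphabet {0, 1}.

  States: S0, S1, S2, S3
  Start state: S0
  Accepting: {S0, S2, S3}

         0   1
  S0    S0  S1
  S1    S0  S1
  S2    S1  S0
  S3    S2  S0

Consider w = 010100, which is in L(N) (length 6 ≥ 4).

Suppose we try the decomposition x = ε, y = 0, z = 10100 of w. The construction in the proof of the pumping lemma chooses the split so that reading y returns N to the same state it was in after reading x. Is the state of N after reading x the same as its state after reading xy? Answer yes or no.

Run of N on the first 1 characters of w = 0:
  step 0: S0  (start)
  step 1: S0  (read 0: S0→S0)

After x (step 0): S0. After xy (step 1): S0.
They match, so y = 0 drives N around a cycle from S0 back to itself; pumping y any number of times keeps N in S0 before reading z, and xyⁱz ∈ L(N) for every i ≥ 0.

yes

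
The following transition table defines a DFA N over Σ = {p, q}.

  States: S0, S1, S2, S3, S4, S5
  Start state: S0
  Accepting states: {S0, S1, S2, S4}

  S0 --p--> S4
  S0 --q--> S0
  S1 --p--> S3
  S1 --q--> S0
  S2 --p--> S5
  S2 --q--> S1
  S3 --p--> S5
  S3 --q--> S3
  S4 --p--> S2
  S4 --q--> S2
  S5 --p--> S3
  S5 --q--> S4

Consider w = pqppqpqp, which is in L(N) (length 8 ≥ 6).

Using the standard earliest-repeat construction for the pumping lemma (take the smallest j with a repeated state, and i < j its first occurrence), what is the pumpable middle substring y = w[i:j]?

q

Run of N on w = p q p p q p q p:
  step 0: S0  (start)
  step 1: S4  (read p: S0→S4)
  step 2: S2  (read q: S4→S2)
  step 3: S5  (read p: S2→S5)
  step 4: S3  (read p: S5→S3)
  step 5: S3  (read q: S3→S3)   ← first repeat (S3 seen earlier)
  step 6: S5  (read p: S3→S5)
  step 7: S4  (read q: S5→S4)
  step 8: S2  (read p: S4→S2)

So i = 4, j = 5, giving x = w[0:4] = pqpp, y = w[4:5] = q, z = w[5:8] = pqp.
Check: |xy| = 5 ≤ 6 and |y| = 1 ≥ 1. Reading y takes N from S3 back to S3, so every xyⁱz is accepted.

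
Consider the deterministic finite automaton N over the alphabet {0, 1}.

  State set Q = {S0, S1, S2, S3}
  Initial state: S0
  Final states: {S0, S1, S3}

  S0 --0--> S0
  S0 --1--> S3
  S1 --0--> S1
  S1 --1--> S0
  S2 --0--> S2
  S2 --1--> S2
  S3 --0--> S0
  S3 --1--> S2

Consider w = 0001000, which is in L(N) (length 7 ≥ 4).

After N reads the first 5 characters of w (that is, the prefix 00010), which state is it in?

S0

Run of N on the first 5 characters of w = 0 0 0 1 0:
  step 0: S0  (start)
  step 1: S0  (read 0: S0→S0)
  step 2: S0  (read 0: S0→S0)
  step 3: S0  (read 0: S0→S0)
  step 4: S3  (read 1: S0→S3)
  step 5: S0  (read 0: S3→S0)

After reading 5 characters, N is in state S0.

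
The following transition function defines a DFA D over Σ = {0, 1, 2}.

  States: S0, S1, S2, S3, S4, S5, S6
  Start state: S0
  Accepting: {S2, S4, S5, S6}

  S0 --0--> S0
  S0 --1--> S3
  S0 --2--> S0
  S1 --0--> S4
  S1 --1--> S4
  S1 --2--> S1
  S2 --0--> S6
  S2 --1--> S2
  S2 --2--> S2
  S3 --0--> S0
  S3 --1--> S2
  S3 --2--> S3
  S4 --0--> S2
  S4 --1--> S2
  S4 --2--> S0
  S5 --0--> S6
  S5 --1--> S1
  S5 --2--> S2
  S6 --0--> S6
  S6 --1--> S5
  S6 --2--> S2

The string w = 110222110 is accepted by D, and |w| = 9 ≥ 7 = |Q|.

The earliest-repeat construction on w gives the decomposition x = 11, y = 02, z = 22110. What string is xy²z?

11020222110

xy^2z = 11·02·02·22110 = 11020222110.
Reading y = 02 takes D from S2 back to S2, so after x·y·y the machine is still in S2, and z then leads to the accepting state S6. Hence 11020222110 ∈ L(D).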